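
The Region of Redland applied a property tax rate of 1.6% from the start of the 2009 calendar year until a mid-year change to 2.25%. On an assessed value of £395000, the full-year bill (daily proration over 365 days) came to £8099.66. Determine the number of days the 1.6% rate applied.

Let d = days at the first rate; then 365 − d days at the second rate.
£395000 × [1.6%·d + 2.25%·(365−d)] / 365 = £8099.66
Solving gives d = 112, so the new rate took effect on 23 Apr 2009.

112 days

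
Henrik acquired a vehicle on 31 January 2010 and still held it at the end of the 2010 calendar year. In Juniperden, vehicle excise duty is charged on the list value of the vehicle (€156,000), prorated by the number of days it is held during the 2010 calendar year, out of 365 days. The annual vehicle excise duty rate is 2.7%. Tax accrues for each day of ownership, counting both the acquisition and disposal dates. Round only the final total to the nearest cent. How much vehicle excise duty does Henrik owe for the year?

Days held (31 January – 31 December 2010): 335 out of 365
Tax = €156,000 × 2.7% × 335/365 = €3,865.8082

€3,865.81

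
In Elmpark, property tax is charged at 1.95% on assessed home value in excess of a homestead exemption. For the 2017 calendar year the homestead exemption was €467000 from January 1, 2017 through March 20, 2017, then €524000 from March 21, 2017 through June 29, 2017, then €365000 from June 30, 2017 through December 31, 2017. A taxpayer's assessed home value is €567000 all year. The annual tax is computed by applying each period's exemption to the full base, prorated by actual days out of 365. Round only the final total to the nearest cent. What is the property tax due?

January 1 – March 20, 2017: 79 days, exemption €467000 → (€567000 − €467000) × 1.95% × 79/365 = €422.0548
March 21 – June 29, 2017: 101 days, exemption €524000 → (€567000 − €524000) × 1.95% × 101/365 = €232.0233
June 30 – December 31, 2017: 185 days, exemption €365000 → (€567000 − €365000) × 1.95% × 185/365 = €1996.4795
Total = €2650.5575

€2650.56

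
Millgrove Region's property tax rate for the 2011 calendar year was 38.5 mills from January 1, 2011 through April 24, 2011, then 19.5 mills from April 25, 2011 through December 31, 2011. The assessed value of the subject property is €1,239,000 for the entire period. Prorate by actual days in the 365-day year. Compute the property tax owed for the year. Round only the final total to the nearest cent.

€31,513.03

January 1 – April 24, 2011: 114 days at 38.5 mills → €1,239,000 × 3.85% × 114/365 = €14,898.5507
April 25 – December 31, 2011: 251 days at 19.5 mills → €1,239,000 × 1.95% × 251/365 = €16,614.4808
Total = €31,513.0315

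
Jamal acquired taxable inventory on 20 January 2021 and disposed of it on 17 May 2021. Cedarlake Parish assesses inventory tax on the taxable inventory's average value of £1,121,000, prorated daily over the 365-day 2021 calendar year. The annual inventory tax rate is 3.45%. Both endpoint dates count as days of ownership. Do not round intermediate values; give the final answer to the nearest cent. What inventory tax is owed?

Days held (20 January – 17 May 2021): 118 out of 365
Tax = £1,121,000 × 3.45% × 118/365 = £12,502.9890

£12,502.99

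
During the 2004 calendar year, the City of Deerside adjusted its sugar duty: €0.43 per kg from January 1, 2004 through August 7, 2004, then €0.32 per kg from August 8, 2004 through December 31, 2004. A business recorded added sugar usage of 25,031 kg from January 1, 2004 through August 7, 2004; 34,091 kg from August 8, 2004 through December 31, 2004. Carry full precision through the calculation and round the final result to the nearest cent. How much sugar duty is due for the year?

January 1 – August 7, 2004: 25,031 kg at €0.43/kg → €10,763.33
August 8 – December 31, 2004: 34,091 kg at €0.32/kg → €10,909.12

€21,672.45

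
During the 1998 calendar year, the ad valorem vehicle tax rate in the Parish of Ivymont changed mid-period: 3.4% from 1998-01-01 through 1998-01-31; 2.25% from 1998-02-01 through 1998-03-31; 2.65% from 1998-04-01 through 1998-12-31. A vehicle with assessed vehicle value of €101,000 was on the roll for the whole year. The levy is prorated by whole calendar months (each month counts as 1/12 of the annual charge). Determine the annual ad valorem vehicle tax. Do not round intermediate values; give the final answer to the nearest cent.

€2,672.29

1998-01-01 to 1998-01-31: 1 month at 3.4% → €101,000 × 3.4% × 1/12 = €286.1667
1998-02-01 to 1998-03-31: 2 months at 2.25% → €101,000 × 2.25% × 2/12 = €378.7500
1998-04-01 to 1998-12-31: 9 months at 2.65% → €101,000 × 2.65% × 9/12 = €2,007.3750
Total = €2,672.2917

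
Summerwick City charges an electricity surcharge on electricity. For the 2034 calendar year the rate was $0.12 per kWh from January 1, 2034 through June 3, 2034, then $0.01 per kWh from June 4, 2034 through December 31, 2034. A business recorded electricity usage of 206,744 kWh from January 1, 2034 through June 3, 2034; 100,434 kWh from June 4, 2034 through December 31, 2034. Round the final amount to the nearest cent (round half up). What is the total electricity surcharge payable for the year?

January 1 – June 3, 2034: 206,744 kWh at $0.12/kWh → $24,809.28
June 4 – December 31, 2034: 100,434 kWh at $0.01/kWh → $1,004.34

$25,813.62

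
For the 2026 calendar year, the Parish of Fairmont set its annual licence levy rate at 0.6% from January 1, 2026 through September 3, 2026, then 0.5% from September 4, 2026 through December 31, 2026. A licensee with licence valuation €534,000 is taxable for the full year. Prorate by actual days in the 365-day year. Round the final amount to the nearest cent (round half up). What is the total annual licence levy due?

€3,029.90

January 1 – September 3, 2026: 246 days at 0.6% → €534,000 × 0.6% × 246/365 = €2,159.4082
September 4 – December 31, 2026: 119 days at 0.5% → €534,000 × 0.5% × 119/365 = €870.4932
Total = €3,029.9014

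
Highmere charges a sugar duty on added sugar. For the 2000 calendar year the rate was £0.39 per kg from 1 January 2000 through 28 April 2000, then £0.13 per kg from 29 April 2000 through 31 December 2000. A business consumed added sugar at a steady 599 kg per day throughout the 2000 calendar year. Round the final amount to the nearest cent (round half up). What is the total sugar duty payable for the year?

£47,033.48

1 January – 28 April 2000: 119 days × 599 kg/day = 71,281 kg at £0.39/kg → £27,799.59
29 April – 31 December 2000: 247 days × 599 kg/day = 147,953 kg at £0.13/kg → £19,233.89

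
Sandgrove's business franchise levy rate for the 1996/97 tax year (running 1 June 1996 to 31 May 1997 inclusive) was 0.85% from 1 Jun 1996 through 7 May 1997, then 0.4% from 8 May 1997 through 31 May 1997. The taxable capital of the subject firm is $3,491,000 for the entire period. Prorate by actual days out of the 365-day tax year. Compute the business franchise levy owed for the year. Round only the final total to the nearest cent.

1 Jun 1996 – 7 May 1997: 341 days at 0.85% → $3,491,000 × 0.85% × 341/365 = $27,722.3658
8 May – 31 May 1997: 24 days at 0.4% → $3,491,000 × 0.4% × 24/365 = $918.1808
Total = $28,640.5466

$28,640.55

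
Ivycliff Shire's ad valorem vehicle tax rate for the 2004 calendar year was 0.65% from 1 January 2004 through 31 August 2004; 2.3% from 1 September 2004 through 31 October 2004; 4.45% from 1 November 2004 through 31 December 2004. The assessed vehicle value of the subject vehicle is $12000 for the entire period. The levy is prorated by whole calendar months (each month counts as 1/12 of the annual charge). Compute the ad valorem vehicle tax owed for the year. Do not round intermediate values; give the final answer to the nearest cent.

$187.00

1 January – 31 August 2004: 8 months at 0.65% → $12000 × 0.65% × 8/12 = $52.0000
1 September – 31 October 2004: 2 months at 2.3% → $12000 × 2.3% × 2/12 = $46.0000
1 November – 31 December 2004: 2 months at 4.45% → $12000 × 4.45% × 2/12 = $89.0000
Total = $187.0000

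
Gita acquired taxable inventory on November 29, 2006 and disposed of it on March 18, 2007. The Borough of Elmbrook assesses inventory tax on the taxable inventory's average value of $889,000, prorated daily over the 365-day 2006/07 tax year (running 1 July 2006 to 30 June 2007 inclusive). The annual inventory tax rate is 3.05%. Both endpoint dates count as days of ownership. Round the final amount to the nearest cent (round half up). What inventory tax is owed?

$8,171.49

Days held (November 29, 2006 – March 18, 2007): 110 out of 365
Tax = $889,000 × 3.05% × 110/365 = $8,171.4932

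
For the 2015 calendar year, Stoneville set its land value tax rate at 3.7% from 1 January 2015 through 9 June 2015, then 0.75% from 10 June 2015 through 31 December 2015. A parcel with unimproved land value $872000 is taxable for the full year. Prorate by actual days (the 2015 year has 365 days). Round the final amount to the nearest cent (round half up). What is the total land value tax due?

1 January – 9 June 2015: 160 days at 3.7% → $872000 × 3.7% × 160/365 = $14143.1233
10 June – 31 December 2015: 205 days at 0.75% → $872000 × 0.75% × 205/365 = $3673.1507
Total = $17816.2740

$17816.27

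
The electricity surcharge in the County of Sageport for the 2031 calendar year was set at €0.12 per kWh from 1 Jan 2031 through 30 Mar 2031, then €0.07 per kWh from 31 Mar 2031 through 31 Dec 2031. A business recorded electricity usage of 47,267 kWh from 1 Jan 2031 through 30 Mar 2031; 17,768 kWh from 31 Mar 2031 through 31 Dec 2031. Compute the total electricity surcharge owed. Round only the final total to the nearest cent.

1 Jan – 30 Mar 2031: 47,267 kWh at €0.12/kWh → €5672.04
31 Mar – 31 Dec 2031: 17,768 kWh at €0.07/kWh → €1243.76

€6915.80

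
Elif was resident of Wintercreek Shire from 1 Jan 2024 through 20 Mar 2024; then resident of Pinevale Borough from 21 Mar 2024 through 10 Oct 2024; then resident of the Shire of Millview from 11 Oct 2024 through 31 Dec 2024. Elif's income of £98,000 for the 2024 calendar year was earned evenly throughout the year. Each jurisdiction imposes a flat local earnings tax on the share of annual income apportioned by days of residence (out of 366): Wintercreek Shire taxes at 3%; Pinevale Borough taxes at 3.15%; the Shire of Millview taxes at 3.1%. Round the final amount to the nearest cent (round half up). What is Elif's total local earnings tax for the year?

£3,043.89

Wintercreek Shire, 1 Jan – 20 Mar 2024: 80 days → £98,000 × 3% × 80/366 = £642.6230
Pinevale Borough, 21 Mar – 10 Oct 2024: 204 days → £98,000 × 3.15% × 204/366 = £1,720.6230
The Shire of Millview, 11 Oct – 31 Dec 2024: 82 days → £98,000 × 3.1% × 82/366 = £680.6448
Total = £3,043.8907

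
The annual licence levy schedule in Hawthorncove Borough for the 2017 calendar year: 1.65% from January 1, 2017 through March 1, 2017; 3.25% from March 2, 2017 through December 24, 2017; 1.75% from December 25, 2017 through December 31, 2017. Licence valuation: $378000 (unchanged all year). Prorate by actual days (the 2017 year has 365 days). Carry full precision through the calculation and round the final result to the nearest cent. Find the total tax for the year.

$11182.07

January 1 – March 1, 2017: 60 days at 1.65% → $378000 × 1.65% × 60/365 = $1025.2603
March 2 – December 24, 2017: 298 days at 3.25% → $378000 × 3.25% × 298/365 = $10029.9452
December 25 – December 31, 2017: 7 days at 1.75% → $378000 × 1.75% × 7/365 = $126.8630
Total = $11182.0685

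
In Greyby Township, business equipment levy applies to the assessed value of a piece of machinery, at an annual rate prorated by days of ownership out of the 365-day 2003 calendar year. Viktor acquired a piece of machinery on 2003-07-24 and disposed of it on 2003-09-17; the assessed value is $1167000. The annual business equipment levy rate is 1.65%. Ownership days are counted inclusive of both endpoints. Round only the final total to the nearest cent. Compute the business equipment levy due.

$2954.27

Days held (2003-07-24 to 2003-09-17): 56 out of 365
Tax = $1167000 × 1.65% × 56/365 = $2954.2685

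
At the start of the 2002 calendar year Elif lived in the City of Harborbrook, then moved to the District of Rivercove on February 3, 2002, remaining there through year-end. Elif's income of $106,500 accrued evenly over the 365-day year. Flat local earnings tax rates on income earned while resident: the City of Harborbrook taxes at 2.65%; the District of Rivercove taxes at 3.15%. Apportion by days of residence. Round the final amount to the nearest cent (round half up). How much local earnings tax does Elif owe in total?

The City of Harborbrook, January 1 – February 2, 2002: 33 days → $106,500 × 2.65% × 33/365 = $255.1623
The District of Rivercove, February 3 – December 31, 2002: 332 days → $106,500 × 3.15% × 332/365 = $3,051.4438
Total = $3,306.6062

$3,306.61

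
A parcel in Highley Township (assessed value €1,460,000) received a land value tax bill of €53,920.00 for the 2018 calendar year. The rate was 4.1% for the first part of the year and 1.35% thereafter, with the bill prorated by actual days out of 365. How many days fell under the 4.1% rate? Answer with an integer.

311 days

Let d = days at the first rate; then 365 − d days at the second rate.
€1,460,000 × [4.1%·d + 1.35%·(365−d)] / 365 = €53,920.00
Solving gives d = 311, so the new rate took effect on 8 Nov 2018.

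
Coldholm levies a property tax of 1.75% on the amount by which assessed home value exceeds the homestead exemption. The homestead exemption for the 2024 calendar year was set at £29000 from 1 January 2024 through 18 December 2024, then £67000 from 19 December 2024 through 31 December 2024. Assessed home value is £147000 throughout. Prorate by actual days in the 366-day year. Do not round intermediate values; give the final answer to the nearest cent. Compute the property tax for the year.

£2041.38

1 January – 18 December 2024: 353 days, exemption £29000 → (£147000 − £29000) × 1.75% × 353/366 = £1991.6530
19 December – 31 December 2024: 13 days, exemption £67000 → (£147000 − £67000) × 1.75% × 13/366 = £49.7268
Total = £2041.3798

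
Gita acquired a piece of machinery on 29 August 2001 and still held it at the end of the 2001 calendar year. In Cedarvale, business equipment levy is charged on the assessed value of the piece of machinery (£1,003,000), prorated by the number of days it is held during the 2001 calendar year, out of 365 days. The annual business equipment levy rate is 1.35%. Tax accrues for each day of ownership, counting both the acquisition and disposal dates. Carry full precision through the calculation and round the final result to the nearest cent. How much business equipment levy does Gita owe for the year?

Days held (29 August – 31 December 2001): 125 out of 365
Tax = £1,003,000 × 1.35% × 125/365 = £4,637.1575

£4,637.16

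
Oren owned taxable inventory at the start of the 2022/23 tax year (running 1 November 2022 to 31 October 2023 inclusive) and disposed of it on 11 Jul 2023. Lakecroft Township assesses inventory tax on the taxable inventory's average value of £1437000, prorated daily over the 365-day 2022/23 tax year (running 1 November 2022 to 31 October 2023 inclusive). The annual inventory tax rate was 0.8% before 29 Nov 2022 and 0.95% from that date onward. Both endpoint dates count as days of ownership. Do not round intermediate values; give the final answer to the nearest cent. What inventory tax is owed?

£9297.19

1 Nov – 28 Nov 2022: 28 days at 0.8% → £1437000 × 0.8% × 28/365 = £881.8849
29 Nov 2022 – 11 Jul 2023: 225 days at 0.95% → £1437000 × 0.95% × 225/365 = £8415.3082
Total = £9297.1932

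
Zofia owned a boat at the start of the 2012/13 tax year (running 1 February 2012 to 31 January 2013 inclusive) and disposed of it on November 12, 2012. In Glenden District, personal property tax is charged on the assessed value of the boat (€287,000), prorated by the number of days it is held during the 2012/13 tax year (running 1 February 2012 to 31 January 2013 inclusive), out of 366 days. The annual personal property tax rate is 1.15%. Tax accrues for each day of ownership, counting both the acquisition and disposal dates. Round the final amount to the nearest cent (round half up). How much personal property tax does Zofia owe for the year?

Days held (February 1 – November 12, 2012): 286 out of 366
Tax = €287,000 × 1.15% × 286/366 = €2,579.0792

€2,579.08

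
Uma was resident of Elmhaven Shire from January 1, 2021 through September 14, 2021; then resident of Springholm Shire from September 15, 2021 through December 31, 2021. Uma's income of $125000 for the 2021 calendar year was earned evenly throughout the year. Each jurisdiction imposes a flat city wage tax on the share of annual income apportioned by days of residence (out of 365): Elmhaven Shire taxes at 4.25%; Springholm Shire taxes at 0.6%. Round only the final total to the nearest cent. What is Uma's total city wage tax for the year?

$3962.50

Elmhaven Shire, January 1 – September 14, 2021: 257 days → $125000 × 4.25% × 257/365 = $3740.5822
Springholm Shire, September 15 – December 31, 2021: 108 days → $125000 × 0.6% × 108/365 = $221.9178
Total = $3962.5000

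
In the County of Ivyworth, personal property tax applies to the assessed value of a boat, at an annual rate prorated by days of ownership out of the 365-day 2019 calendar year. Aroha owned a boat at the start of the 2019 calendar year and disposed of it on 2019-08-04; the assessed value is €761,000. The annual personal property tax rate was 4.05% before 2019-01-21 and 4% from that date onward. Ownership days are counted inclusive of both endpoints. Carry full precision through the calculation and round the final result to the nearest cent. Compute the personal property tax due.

2019-01-01 to 2019-01-20: 20 days at 4.05% → €761,000 × 4.05% × 20/365 = €1,688.7945
2019-01-21 to 2019-08-04: 196 days at 4% → €761,000 × 4% × 196/365 = €16,345.8630
Total = €18,034.6575

€18,034.66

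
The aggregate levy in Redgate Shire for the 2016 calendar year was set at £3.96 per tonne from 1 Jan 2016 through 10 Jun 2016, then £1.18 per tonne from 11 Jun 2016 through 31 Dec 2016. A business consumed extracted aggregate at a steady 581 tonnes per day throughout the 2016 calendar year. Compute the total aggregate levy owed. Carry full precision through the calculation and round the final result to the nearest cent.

£512,581.44

1 Jan – 10 Jun 2016: 162 days × 581 tonnes/day = 94,122 tonnes at £3.96/tonne → £372,723.12
11 Jun – 31 Dec 2016: 204 days × 581 tonnes/day = 118,524 tonnes at £1.18/tonne → £139,858.32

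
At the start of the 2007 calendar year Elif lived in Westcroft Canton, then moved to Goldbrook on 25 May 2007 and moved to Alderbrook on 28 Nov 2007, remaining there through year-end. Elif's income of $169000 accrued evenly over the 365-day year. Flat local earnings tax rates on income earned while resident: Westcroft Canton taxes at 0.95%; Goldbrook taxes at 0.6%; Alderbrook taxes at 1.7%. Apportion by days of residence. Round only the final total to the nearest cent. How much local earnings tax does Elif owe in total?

$1420.53

Westcroft Canton, 1 Jan – 24 May 2007: 144 days → $169000 × 0.95% × 144/365 = $633.4027
Goldbrook, 25 May – 27 Nov 2007: 187 days → $169000 × 0.6% × 187/365 = $519.5014
Alderbrook, 28 Nov – 31 Dec 2007: 34 days → $169000 × 1.7% × 34/365 = $267.6219
Total = $1420.5260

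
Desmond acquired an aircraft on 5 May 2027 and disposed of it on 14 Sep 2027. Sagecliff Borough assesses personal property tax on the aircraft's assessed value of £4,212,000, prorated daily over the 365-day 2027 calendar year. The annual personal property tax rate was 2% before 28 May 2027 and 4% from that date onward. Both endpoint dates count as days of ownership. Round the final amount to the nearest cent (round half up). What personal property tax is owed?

5 May – 27 May 2027: 23 days at 2% → £4,212,000 × 2% × 23/365 = £5,308.2740
28 May – 14 Sep 2027: 110 days at 4% → £4,212,000 × 4% × 110/365 = £50,774.7945
Total = £56,083.0685

£56,083.07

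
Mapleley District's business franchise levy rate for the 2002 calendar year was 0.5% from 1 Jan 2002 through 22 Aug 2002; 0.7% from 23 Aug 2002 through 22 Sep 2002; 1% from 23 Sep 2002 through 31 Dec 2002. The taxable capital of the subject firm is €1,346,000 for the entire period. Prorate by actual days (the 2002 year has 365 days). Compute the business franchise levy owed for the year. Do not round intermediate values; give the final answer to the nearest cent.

1 Jan – 22 Aug 2002: 234 days at 0.5% → €1,346,000 × 0.5% × 234/365 = €4,314.5753
23 Aug – 22 Sep 2002: 31 days at 0.7% → €1,346,000 × 0.7% × 31/365 = €800.2247
23 Sep – 31 Dec 2002: 100 days at 1% → €1,346,000 × 1% × 100/365 = €3,687.6712
Total = €8,802.4712

€8,802.47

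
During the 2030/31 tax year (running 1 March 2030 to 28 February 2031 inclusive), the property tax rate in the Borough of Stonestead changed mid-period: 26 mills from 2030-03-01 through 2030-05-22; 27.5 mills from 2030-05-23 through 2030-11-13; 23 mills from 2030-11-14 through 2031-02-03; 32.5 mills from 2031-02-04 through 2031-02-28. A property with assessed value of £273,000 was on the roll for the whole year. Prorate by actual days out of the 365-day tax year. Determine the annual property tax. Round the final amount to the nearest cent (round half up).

2030-03-01 to 2030-05-22: 83 days at 26 mills → £273,000 × 2.6% × 83/365 = £1,614.0658
2030-05-23 to 2030-11-13: 175 days at 27.5 mills → £273,000 × 2.75% × 175/365 = £3,599.4863
2030-11-14 to 2031-02-03: 82 days at 23 mills → £273,000 × 2.3% × 82/365 = £1,410.6247
2031-02-04 to 2031-02-28: 25 days at 32.5 mills → £273,000 × 3.25% × 25/365 = £607.7055
Total = £7,231.8822

£7,231.88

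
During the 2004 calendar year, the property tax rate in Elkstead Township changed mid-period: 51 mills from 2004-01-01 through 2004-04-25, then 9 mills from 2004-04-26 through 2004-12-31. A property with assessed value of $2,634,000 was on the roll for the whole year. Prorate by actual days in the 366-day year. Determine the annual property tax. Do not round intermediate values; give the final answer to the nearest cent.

2004-01-01 to 2004-04-25: 116 days at 51 mills → $2,634,000 × 5.1% × 116/366 = $42,575.8033
2004-04-26 to 2004-12-31: 250 days at 9 mills → $2,634,000 × 0.9% × 250/366 = $16,192.6230
Total = $58,768.4262

$58,768.43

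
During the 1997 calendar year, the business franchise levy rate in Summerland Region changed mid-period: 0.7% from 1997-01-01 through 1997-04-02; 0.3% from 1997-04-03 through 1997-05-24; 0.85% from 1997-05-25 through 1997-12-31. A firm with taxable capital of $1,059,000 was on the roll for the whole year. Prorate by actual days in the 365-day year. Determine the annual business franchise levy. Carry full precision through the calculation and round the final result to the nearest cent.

$7,771.32

1997-01-01 to 1997-04-02: 92 days at 0.7% → $1,059,000 × 0.7% × 92/365 = $1,868.4822
1997-04-03 to 1997-05-24: 52 days at 0.3% → $1,059,000 × 0.3% × 52/365 = $452.6137
1997-05-25 to 1997-12-31: 221 days at 0.85% → $1,059,000 × 0.85% × 221/365 = $5,450.2233
Total = $7,771.3192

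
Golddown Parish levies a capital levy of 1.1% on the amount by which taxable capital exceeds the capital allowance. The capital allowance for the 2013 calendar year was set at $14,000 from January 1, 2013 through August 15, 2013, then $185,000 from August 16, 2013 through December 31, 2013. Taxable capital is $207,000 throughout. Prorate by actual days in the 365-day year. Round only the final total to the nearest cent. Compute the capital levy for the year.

January 1 – August 15, 2013: 227 days, exemption $14,000 → ($207,000 − $14,000) × 1.1% × 227/365 = $1,320.3315
August 16 – December 31, 2013: 138 days, exemption $185,000 → ($207,000 − $185,000) × 1.1% × 138/365 = $91.4959
Total = $1,411.8274

$1,411.83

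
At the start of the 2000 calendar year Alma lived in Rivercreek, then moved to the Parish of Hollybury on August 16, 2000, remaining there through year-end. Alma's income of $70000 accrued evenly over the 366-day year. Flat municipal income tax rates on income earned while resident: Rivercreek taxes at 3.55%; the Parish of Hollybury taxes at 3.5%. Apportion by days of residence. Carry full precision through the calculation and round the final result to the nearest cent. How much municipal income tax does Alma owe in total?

Rivercreek, January 1 – August 15, 2000: 228 days → $70000 × 3.55% × 228/366 = $1548.0328
The Parish of Hollybury, August 16 – December 31, 2000: 138 days → $70000 × 3.5% × 138/366 = $923.7705
Total = $2471.8033

$2471.80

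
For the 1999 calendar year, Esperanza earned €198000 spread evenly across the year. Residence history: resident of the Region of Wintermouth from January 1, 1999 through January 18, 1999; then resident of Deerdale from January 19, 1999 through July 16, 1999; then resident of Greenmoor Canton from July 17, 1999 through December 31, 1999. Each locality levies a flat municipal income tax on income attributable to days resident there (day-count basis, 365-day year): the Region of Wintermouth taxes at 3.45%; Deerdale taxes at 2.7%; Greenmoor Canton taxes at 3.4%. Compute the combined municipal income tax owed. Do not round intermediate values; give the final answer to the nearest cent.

€6057.17

The Region of Wintermouth, January 1 – January 18, 1999: 18 days → €198000 × 3.45% × 18/365 = €336.8712
Deerdale, January 19 – July 16, 1999: 179 days → €198000 × 2.7% × 179/365 = €2621.7370
Greenmoor Canton, July 17 – December 31, 1999: 168 days → €198000 × 3.4% × 168/365 = €3098.5644
Total = €6057.1726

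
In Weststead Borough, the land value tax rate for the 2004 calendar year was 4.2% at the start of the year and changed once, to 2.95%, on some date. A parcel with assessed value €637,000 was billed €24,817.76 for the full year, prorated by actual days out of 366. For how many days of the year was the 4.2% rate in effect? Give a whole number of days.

Let d = days at the first rate; then 366 − d days at the second rate.
€637,000 × [4.2%·d + 2.95%·(366−d)] / 366 = €24,817.76
Solving gives d = 277, so the new rate took effect on October 4, 2004.

277 days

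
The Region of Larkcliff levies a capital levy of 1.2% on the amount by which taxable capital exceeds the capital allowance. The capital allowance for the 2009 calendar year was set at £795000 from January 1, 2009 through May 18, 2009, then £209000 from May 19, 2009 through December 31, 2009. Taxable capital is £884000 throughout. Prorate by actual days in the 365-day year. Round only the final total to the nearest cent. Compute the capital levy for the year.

£5441.33

January 1 – May 18, 2009: 138 days, exemption £795000 → (£884000 − £795000) × 1.2% × 138/365 = £403.7918
May 19 – December 31, 2009: 227 days, exemption £209000 → (£884000 − £209000) × 1.2% × 227/365 = £5037.5342
Total = £5441.3260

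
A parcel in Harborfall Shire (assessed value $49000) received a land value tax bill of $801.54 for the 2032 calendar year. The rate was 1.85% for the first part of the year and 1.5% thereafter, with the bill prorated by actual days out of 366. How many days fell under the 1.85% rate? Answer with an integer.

Let d = days at the first rate; then 366 − d days at the second rate.
$49000 × [1.85%·d + 1.5%·(366−d)] / 366 = $801.54
Solving gives d = 142, so the new rate took effect on 22 May 2032.

142 days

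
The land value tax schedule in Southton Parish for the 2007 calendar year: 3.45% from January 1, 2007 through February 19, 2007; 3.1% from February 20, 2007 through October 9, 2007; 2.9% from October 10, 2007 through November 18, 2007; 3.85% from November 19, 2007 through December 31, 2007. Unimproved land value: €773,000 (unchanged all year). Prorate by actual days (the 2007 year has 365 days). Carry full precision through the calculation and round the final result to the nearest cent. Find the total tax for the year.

€24,847.18

January 1 – February 19, 2007: 50 days at 3.45% → €773,000 × 3.45% × 50/365 = €3,653.2192
February 20 – October 9, 2007: 232 days at 3.1% → €773,000 × 3.1% × 232/365 = €15,231.2767
October 10 – November 18, 2007: 40 days at 2.9% → €773,000 × 2.9% × 40/365 = €2,456.6575
November 19 – December 31, 2007: 43 days at 3.85% → €773,000 × 3.85% × 43/365 = €3,506.0315
Total = €24,847.1849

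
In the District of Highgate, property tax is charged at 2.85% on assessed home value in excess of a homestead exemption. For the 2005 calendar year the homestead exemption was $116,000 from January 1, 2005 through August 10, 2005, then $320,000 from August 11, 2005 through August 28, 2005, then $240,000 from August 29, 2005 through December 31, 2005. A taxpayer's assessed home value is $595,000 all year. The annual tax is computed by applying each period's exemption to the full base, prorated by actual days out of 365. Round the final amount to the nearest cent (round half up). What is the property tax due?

$12,154.51

January 1 – August 10, 2005: 222 days, exemption $116,000 → ($595,000 − $116,000) × 2.85% × 222/365 = $8,303.1041
August 11 – August 28, 2005: 18 days, exemption $320,000 → ($595,000 − $320,000) × 2.85% × 18/365 = $386.5068
August 29 – December 31, 2005: 125 days, exemption $240,000 → ($595,000 − $240,000) × 2.85% × 125/365 = $3,464.8973
Total = $12,154.5082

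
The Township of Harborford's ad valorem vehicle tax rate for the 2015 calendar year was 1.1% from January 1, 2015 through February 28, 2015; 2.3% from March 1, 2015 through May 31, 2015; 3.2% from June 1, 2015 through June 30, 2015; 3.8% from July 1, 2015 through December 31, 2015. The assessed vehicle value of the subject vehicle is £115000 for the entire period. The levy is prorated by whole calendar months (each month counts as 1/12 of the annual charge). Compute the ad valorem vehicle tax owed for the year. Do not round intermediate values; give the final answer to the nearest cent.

£3363.75

January 1 – February 28, 2015: 2 months at 1.1% → £115000 × 1.1% × 2/12 = £210.8333
March 1 – May 31, 2015: 3 months at 2.3% → £115000 × 2.3% × 3/12 = £661.2500
June 1 – June 30, 2015: 1 month at 3.2% → £115000 × 3.2% × 1/12 = £306.6667
July 1 – December 31, 2015: 6 months at 3.8% → £115000 × 3.8% × 6/12 = £2185.0000
Total = £3363.7500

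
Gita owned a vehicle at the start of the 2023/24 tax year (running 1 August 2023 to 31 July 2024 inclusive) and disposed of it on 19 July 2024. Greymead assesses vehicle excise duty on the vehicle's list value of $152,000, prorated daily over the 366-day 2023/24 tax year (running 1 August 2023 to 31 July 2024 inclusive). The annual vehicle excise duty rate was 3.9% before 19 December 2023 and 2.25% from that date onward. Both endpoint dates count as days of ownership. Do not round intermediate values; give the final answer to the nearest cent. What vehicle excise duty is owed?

$4,267.21

1 August – 18 December 2023: 140 days at 3.9% → $152,000 × 3.9% × 140/366 = $2,267.5410
19 December 2023 – 19 July 2024: 214 days at 2.25% → $152,000 × 2.25% × 214/366 = $1,999.6721
Total = $4,267.2131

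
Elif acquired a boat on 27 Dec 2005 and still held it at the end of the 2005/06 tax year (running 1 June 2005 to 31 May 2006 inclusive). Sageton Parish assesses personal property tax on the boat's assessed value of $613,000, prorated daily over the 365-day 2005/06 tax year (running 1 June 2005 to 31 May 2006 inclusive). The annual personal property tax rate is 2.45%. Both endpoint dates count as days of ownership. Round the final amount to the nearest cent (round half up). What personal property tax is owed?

$6,418.87

Days held (27 Dec 2005 – 31 May 2006): 156 out of 365
Tax = $613,000 × 2.45% × 156/365 = $6,418.8658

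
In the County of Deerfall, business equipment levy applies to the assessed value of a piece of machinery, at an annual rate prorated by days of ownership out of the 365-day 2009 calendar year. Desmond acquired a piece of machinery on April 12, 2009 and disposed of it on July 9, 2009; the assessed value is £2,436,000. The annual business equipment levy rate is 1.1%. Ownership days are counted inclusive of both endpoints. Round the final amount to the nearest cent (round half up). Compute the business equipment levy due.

£6,533.82

Days held (April 12 – July 9, 2009): 89 out of 365
Tax = £2,436,000 × 1.1% × 89/365 = £6,533.8192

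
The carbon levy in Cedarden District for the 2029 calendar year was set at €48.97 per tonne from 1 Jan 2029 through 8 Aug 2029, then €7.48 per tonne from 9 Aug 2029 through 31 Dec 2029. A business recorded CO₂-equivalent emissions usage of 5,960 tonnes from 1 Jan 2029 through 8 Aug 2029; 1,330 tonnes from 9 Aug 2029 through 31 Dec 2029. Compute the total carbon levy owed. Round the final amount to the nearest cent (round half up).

€301809.60

1 Jan – 8 Aug 2029: 5,960 tonnes at €48.97/tonne → €291861.20
9 Aug – 31 Dec 2029: 1,330 tonnes at €7.48/tonne → €9948.40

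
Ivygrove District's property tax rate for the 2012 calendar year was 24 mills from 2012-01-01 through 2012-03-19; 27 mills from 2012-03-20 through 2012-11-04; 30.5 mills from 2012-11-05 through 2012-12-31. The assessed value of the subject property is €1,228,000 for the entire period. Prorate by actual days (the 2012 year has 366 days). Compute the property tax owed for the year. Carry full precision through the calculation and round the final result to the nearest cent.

€33,030.18

2012-01-01 to 2012-03-19: 79 days at 24 mills → €1,228,000 × 2.4% × 79/366 = €6,361.4426
2012-03-20 to 2012-11-04: 230 days at 27 mills → €1,228,000 × 2.7% × 230/366 = €20,835.7377
2012-11-05 to 2012-12-31: 57 days at 30.5 mills → €1,228,000 × 3.05% × 57/366 = €5,833.0000
Total = €33,030.1803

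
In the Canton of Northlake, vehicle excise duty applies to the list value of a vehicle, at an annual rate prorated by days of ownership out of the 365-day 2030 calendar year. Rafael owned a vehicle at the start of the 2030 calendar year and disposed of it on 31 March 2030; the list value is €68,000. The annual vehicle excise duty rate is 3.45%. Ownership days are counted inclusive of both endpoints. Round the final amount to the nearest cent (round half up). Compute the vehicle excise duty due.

Days held (1 January – 31 March 2030): 90 out of 365
Tax = €68,000 × 3.45% × 90/365 = €578.4658

€578.47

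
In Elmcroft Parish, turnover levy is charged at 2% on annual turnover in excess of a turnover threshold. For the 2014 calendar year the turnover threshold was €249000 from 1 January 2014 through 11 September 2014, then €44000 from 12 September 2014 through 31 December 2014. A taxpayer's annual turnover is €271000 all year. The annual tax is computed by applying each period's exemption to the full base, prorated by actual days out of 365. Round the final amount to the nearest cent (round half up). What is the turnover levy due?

€1686.85

1 January – 11 September 2014: 254 days, exemption €249000 → (€271000 − €249000) × 2% × 254/365 = €306.1918
12 September – 31 December 2014: 111 days, exemption €44000 → (€271000 − €44000) × 2% × 111/365 = €1380.6575
Total = €1686.8493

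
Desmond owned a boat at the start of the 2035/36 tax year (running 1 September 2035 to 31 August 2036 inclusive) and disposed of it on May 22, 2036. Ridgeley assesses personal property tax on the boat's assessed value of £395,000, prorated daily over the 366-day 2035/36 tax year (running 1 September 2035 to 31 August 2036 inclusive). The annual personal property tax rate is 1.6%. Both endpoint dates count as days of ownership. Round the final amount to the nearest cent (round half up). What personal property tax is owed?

Days held (September 1, 2035 – May 22, 2036): 265 out of 366
Tax = £395,000 × 1.6% × 265/366 = £4,575.9563

£4,575.96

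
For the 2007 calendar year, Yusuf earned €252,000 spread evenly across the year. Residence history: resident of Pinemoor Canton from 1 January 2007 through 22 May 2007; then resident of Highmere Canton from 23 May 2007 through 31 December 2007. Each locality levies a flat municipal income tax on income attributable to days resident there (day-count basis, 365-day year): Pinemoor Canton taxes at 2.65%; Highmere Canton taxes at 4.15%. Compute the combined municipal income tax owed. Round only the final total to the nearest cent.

€8,987.42

Pinemoor Canton, 1 January – 22 May 2007: 142 days → €252,000 × 2.65% × 142/365 = €2,598.0164
Highmere Canton, 23 May – 31 December 2007: 223 days → €252,000 × 4.15% × 223/365 = €6,389.4082
Total = €8,987.4247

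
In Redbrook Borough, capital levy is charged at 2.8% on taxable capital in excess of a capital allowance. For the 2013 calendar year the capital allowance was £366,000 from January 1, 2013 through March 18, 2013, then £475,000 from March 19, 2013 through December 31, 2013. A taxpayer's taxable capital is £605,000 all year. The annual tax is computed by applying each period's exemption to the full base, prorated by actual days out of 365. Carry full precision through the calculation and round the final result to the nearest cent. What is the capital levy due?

£4,283.85

January 1 – March 18, 2013: 77 days, exemption £366,000 → (£605,000 − £366,000) × 2.8% × 77/365 = £1,411.7370
March 19 – December 31, 2013: 288 days, exemption £475,000 → (£605,000 − £475,000) × 2.8% × 288/365 = £2,872.1096
Total = £4,283.8466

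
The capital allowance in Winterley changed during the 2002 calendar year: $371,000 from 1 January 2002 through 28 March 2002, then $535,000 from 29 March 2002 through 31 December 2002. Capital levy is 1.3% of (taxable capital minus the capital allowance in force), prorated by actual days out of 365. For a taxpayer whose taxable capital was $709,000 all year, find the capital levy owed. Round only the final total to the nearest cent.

1 January – 28 March 2002: 87 days, exemption $371,000 → ($709,000 − $371,000) × 1.3% × 87/365 = $1,047.3370
29 March – 31 December 2002: 278 days, exemption $535,000 → ($709,000 − $535,000) × 1.3% × 278/365 = $1,722.8384
Total = $2,770.1753

$2,770.18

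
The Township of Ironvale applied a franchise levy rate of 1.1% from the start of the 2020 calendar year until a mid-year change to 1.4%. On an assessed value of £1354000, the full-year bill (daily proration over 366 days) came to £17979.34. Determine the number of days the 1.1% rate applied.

88 days

Let d = days at the first rate; then 366 − d days at the second rate.
£1354000 × [1.1%·d + 1.4%·(366−d)] / 366 = £17979.34
Solving gives d = 88, so the new rate took effect on 29 March 2020.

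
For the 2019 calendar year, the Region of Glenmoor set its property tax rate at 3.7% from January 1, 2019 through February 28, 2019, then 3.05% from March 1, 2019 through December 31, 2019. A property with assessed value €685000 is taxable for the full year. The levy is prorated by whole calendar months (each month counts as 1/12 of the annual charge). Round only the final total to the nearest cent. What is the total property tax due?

€21634.58

January 1 – February 28, 2019: 2 months at 3.7% → €685000 × 3.7% × 2/12 = €4224.1667
March 1 – December 31, 2019: 10 months at 3.05% → €685000 × 3.05% × 10/12 = €17410.4167
Total = €21634.5833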